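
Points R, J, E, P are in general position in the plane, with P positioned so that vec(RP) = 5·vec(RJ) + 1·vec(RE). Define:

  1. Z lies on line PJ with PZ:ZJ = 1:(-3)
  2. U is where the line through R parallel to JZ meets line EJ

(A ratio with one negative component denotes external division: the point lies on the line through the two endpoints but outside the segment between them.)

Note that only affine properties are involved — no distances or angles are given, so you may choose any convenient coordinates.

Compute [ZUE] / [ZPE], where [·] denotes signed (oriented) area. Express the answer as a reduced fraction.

Work in coordinates with R = (0, 0), J = (1, 0), E = (0, 1), P = (5, 1).
1. Z lies on line PJ with PZ:ZJ = 1:(-3) ⇒ Z = (7, 3/2)
2. U is where the line through R parallel to JZ meets line EJ ⇒ U = (4/5, 1/5)
2·[ZUE] = -6, 2·[ZPE] = -5/2
[ZUE]:[ZPE] = -6:-5/2 = 12/5

[ZUE]:[ZPE] = 12/5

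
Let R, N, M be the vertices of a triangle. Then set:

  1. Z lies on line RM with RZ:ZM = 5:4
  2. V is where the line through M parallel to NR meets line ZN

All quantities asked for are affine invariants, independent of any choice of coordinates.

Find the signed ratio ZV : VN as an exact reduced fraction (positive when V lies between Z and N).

ZV:VN = -4/9

Choose coordinates R = (0, 0), N = (1, 0), M = (0, 1).
1. Z lies on line RM with RZ:ZM = 5:4 ⇒ Z = (0, 5/9)
2. V is where the line through M parallel to NR meets line ZN ⇒ V = (-4/5, 1)
V = Z + t·(N−Z) with t = -4/5, so ZV:VN = t:(1−t) = -4/5:9/5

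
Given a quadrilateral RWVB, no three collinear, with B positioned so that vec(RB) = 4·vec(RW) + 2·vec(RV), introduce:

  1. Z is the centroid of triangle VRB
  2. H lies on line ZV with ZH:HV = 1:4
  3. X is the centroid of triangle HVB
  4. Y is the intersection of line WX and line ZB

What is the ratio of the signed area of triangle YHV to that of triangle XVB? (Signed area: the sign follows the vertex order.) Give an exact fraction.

[YHV]:[XVB] = 11/43

Work in coordinates with R = (0, 0), W = (1, 0), V = (0, 1), B = (4, 2).
1. Z is the centroid of triangle VRB ⇒ Z = (4/3, 1)
2. H lies on line ZV with ZH:HV = 1:4 ⇒ H = (16/15, 1)
3. X is the centroid of triangle HVB ⇒ X = (76/45, 4/3)
4. Y is the intersection of line WX and line ZB ⇒ Y = (604/387, 140/129)
2·[YHV] = -176/1935, 2·[XVB] = -16/45
[YHV]:[XVB] = -176/1935:-16/45 = 11/43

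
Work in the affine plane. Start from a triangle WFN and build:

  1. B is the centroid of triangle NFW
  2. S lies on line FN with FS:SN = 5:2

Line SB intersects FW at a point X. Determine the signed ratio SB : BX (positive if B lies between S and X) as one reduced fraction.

Work in coordinates with W = (0, 0), F = (1, 0), N = (0, 1).
1. B is the centroid of triangle NFW ⇒ B = (1/3, 1/3)
2. S lies on line FN with FS:SN = 5:2 ⇒ S = (2/7, 5/7)
line SB meets FW at X = (3/8, 0)
B = S + t·(X−S) with t = 8/15, so SB:BX = 8/15:7/15

SB:BX = 8/7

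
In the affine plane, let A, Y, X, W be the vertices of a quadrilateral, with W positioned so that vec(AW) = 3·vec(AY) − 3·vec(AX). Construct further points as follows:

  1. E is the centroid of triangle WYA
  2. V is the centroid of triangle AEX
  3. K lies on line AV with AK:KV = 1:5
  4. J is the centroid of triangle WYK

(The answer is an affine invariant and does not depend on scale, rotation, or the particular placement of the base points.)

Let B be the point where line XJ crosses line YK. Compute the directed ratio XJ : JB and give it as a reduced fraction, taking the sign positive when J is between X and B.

XJ:JB = -2

Set A = (0, 0), Y = (1, 0), X = (0, 1), W = (3, -3); any affine frame gives the same invariant.
1. E is the centroid of triangle WYA ⇒ E = (4/3, -1)
2. V is the centroid of triangle AEX ⇒ V = (4/9, 0)
3. K lies on line AV with AK:KV = 1:5 ⇒ K = (2/27, 0)
4. J is the centroid of triangle WYK ⇒ J = (110/81, -1)
line XJ meets YK at B = (55/81, 0)
J = X + t·(B−X) with t = 2, so XJ:JB = 2:-1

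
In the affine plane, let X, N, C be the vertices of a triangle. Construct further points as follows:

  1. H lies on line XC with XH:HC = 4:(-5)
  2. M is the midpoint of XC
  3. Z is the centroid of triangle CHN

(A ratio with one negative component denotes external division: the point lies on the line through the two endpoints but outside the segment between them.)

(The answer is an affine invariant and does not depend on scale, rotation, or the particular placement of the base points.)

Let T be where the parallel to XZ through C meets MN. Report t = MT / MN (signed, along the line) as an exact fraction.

Choose coordinates X = (0, 0), N = (1, 0), C = (0, 1).
1. H lies on line XC with XH:HC = 4:(-5) ⇒ H = (0, -4)
2. M is the midpoint of XC ⇒ M = (0, 1/2)
3. Z is the centroid of triangle CHN ⇒ Z = (1/3, -1)
through C parallel to XZ: direction (1/3, -1); meets MN at T = (1/5, 2/5)
T = M + t·(N−M) with t = 1/5

t = 1/5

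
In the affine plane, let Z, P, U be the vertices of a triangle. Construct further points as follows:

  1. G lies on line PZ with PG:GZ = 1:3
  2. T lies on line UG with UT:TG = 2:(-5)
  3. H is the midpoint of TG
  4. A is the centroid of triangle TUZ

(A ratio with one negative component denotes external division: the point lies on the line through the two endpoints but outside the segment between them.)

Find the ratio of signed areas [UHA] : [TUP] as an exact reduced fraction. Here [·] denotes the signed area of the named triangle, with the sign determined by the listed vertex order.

[UHA]:[TUP] = -1/4

Set Z = (0, 0), P = (1, 0), U = (0, 1); any affine frame gives the same invariant.
1. G lies on line PZ with PG:GZ = 1:3 ⇒ G = (3/4, 0)
2. T lies on line UG with UT:TG = 2:(-5) ⇒ T = (-1/2, 5/3)
3. H is the midpoint of TG ⇒ H = (1/8, 5/6)
4. A is the centroid of triangle TUZ ⇒ A = (-1/6, 8/9)
2·[UHA] = -1/24, 2·[TUP] = 1/6
[UHA]:[TUP] = -1/24:1/6 = -1/4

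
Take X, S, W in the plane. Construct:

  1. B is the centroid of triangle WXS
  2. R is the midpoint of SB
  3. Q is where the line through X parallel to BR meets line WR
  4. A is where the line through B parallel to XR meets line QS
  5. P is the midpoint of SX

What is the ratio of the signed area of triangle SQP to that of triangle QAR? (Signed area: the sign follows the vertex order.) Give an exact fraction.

[SQP]:[QAR] = -6/5

Set X = (0, 0), S = (1, 0), W = (0, 1); any affine frame gives the same invariant.
1. B is the centroid of triangle WXS ⇒ B = (1/3, 1/3)
2. R is the midpoint of SB ⇒ R = (2/3, 1/6)
3. Q is where the line through X parallel to BR meets line WR ⇒ Q = (4/3, -2/3)
4. A is where the line through B parallel to XR meets line QS ⇒ A = (7/9, 4/9)
5. P is the midpoint of SX ⇒ P = (1/2, 0)
2·[SQP] = -1/3, 2·[QAR] = 5/18
[SQP]:[QAR] = -1/3:5/18 = -6/5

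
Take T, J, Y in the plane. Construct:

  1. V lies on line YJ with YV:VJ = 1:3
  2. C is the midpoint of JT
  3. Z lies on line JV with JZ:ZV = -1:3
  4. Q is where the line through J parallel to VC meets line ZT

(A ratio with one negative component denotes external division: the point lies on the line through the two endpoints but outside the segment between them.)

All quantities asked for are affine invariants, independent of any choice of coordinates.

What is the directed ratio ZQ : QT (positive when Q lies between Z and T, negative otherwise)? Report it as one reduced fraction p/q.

Set T = (0, 0), J = (1, 0), Y = (0, 1); any affine frame gives the same invariant.
1. V lies on line YJ with YV:VJ = 1:3 ⇒ V = (1/4, 3/4)
2. C is the midpoint of JT ⇒ C = (1/2, 0)
3. Z lies on line JV with JZ:ZV = -1:3 ⇒ Z = (11/8, -3/8)
4. Q is where the line through J parallel to VC meets line ZT ⇒ Q = (11/10, -3/10)
Q = Z + t·(T−Z) with t = 1/5, so ZQ:QT = t:(1−t) = 1/5:4/5

ZQ:QT = 1/4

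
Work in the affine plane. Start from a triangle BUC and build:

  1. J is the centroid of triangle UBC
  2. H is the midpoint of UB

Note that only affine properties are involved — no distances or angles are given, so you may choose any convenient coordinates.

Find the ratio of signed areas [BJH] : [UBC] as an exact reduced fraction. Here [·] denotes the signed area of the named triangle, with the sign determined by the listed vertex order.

[BJH]:[UBC] = 1/6

Set B = (0, 0), U = (1, 0), C = (0, 1); any affine frame gives the same invariant.
1. J is the centroid of triangle UBC ⇒ J = (1/3, 1/3)
2. H is the midpoint of UB ⇒ H = (1/2, 0)
2·[BJH] = -1/6, 2·[UBC] = -1
[BJH]:[UBC] = -1/6:-1 = 1/6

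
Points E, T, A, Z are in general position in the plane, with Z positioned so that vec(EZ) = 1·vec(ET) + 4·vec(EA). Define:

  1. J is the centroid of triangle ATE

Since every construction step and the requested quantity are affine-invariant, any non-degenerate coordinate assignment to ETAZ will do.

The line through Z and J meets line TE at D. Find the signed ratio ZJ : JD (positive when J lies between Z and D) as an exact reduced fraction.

Assign E = (0, 0), T = (1, 0), A = (0, 1), Z = (1, 4) — the answer is frame-independent, so this choice is without loss of generality.
1. J is the centroid of triangle ATE ⇒ J = (1/3, 1/3)
line ZJ meets TE at D = (3/11, 0)
J = Z + t·(D−Z) with t = 11/12, so ZJ:JD = 11/12:1/12

ZJ:JD = 11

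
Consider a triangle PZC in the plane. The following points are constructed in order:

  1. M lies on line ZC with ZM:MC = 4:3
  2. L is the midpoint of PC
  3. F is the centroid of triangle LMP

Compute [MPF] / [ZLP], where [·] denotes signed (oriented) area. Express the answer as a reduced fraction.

[MPF]:[ZLP] = -1/7

Choose coordinates P = (0, 0), Z = (1, 0), C = (0, 1).
1. M lies on line ZC with ZM:MC = 4:3 ⇒ M = (3/7, 4/7)
2. L is the midpoint of PC ⇒ L = (0, 1/2)
3. F is the centroid of triangle LMP ⇒ F = (1/7, 5/14)
2·[MPF] = -1/14, 2·[ZLP] = 1/2
[MPF]:[ZLP] = -1/14:1/2 = -1/7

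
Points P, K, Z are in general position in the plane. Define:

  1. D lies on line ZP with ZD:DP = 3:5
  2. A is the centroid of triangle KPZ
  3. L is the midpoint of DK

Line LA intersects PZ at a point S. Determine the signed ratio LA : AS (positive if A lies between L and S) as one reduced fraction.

LA:AS = 1/2

Work in coordinates with P = (0, 0), K = (1, 0), Z = (0, 1).
1. D lies on line ZP with ZD:DP = 3:5 ⇒ D = (0, 5/8)
2. A is the centroid of triangle KPZ ⇒ A = (1/3, 1/3)
3. L is the midpoint of DK ⇒ L = (1/2, 5/16)
line LA meets PZ at S = (0, 3/8)
A = L + t·(S−L) with t = 1/3, so LA:AS = 1/3:2/3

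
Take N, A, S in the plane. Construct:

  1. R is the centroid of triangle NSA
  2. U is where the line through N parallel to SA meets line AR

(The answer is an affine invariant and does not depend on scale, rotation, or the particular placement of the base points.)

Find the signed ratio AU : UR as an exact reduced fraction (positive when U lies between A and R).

AU:UR = -3/2

Work in coordinates with N = (0, 0), A = (1, 0), S = (0, 1).
1. R is the centroid of triangle NSA ⇒ R = (1/3, 1/3)
2. U is where the line through N parallel to SA meets line AR ⇒ U = (-1, 1)
U = A + t·(R−A) with t = 3, so AU:UR = t:(1−t) = 3:-2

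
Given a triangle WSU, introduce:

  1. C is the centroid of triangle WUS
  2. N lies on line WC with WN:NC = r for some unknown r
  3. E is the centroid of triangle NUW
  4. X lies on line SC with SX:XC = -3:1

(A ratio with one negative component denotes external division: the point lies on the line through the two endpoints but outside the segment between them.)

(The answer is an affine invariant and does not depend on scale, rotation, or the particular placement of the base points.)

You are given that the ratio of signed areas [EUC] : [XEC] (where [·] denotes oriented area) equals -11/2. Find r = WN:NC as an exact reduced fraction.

r = 3/4

Work in coordinates with W = (0, 0), S = (1, 0), U = (0, 1).
1. C is the centroid of triangle WUS ⇒ C = (1/3, 1/3)
2. With WN:NC = r, write λ = r/(r+1) so N = W + λ·(C−W); N is affine-linear in λ
3. E is the centroid of triangle NUW ⇒ E is an affine combination of earlier points and hence also affine-linear in λ
4. X lies on line SC with SX:XC = -3:1 ⇒ X = (0, 1/2)
Every point depending on N is an affine combination of N and λ-independent points, so each such coordinate is linear in λ; the λ² term in each signed area is a multiple of (C−W)×(C−W) = 0, so 2·[EUC] and 2·[XEC] are each linear in λ. Evaluating at λ=0 and λ=1:
  2·[EUC] = 1/9·λ − 2/9,   2·[XEC] = -1/18·λ + 1/18
So [EUC]:[XEC] = (1/9·λ − 2/9) / (-1/18·λ + 1/18). Setting this equal to -11/2:
  1/9·λ − 2/9 = -11/2·(-1/18·λ + 1/18)  ⇒  λ = 3/7
Then r = λ/(1−λ) = (3/7)/(4/7) = 3/4. Check: with r = 3/4, N = (1/7, 1/7) and [EUC]:[XEC] = -11/2 as required.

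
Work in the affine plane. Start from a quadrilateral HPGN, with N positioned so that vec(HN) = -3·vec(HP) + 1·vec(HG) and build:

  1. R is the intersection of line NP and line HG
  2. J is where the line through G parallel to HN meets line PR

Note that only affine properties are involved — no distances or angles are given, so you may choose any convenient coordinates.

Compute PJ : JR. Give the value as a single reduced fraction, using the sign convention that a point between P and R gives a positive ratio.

PJ:JR = -8/9

Set H = (0, 0), P = (1, 0), G = (0, 1), N = (-3, 1); any affine frame gives the same invariant.
1. R is the intersection of line NP and line HG ⇒ R = (0, 1/4)
2. J is where the line through G parallel to HN meets line PR ⇒ J = (9, -2)
J = P + t·(R−P) with t = -8, so PJ:JR = t:(1−t) = -8:9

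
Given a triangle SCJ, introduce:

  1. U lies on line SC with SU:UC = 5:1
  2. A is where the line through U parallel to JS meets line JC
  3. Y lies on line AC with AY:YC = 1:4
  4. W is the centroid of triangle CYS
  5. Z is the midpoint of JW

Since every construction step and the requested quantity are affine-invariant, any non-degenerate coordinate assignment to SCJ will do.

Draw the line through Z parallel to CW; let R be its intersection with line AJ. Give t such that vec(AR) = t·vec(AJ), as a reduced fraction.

Choose coordinates S = (0, 0), C = (1, 0), J = (0, 1).
1. U lies on line SC with SU:UC = 5:1 ⇒ U = (5/6, 0)
2. A is where the line through U parallel to JS meets line JC ⇒ A = (5/6, 1/6)
3. Y lies on line AC with AY:YC = 1:4 ⇒ Y = (13/15, 2/15)
4. W is the centroid of triangle CYS ⇒ W = (28/45, 2/45)
5. Z is the midpoint of JW ⇒ Z = (14/45, 47/90)
through Z parallel to CW: direction (-17/45, 2/45); meets AJ at R = (1/2, 1/2)
R = A + t·(J−A) with t = 2/5

t = 2/5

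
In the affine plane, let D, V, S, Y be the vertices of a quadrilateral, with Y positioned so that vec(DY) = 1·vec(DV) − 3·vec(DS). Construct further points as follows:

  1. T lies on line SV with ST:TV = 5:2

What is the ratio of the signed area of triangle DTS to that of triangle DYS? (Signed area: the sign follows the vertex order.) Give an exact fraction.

Work in coordinates with D = (0, 0), V = (1, 0), S = (0, 1), Y = (1, -3).
1. T lies on line SV with ST:TV = 5:2 ⇒ T = (5/7, 2/7)
2·[DTS] = 5/7, 2·[DYS] = 1
[DTS]:[DYS] = 5/7:1 = 5/7

[DTS]:[DYS] = 5/7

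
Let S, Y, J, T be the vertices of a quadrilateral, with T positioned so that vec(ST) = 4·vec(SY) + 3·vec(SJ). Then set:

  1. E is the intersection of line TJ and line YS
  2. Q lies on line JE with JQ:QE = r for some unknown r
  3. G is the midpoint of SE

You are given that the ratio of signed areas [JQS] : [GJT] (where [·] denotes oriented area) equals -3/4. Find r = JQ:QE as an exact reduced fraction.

r = 3

Work in coordinates with S = (0, 0), Y = (1, 0), J = (0, 1), T = (4, 3).
1. E is the intersection of line TJ and line YS ⇒ E = (-2, 0)
2. With JQ:QE = r, write λ = r/(r+1) so Q = J + λ·(E−J); Q is affine-linear in λ
3. G is the midpoint of SE ⇒ G = (-1, 0)
Every point depending on Q is an affine combination of Q and λ-independent points, so each such coordinate is linear in λ; the λ² term in each signed area is a multiple of (E−J)×(E−J) = 0, so 2·[JQS] and 2·[GJT] are each linear in λ. Evaluating at λ=0 and λ=1:
  2·[JQS] = 2·λ,   2·[GJT] = -2
So [JQS]:[GJT] = (2·λ) / (-2). Setting this equal to -3/4:
  2·λ = -3/4·(-2)  ⇒  λ = 3/4
Then r = λ/(1−λ) = (3/4)/(1/4) = 3. Check: with r = 3, Q = (-3/2, 1/4) and [JQS]:[GJT] = -3/4 as required.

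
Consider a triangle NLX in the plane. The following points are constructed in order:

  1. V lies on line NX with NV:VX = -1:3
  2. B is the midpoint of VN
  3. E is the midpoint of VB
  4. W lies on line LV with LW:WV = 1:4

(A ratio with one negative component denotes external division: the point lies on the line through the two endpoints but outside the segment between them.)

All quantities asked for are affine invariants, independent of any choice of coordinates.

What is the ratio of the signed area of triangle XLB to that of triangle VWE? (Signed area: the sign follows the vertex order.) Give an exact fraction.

[XLB]:[VWE] = -25/2

Work in coordinates with N = (0, 0), L = (1, 0), X = (0, 1).
1. V lies on line NX with NV:VX = -1:3 ⇒ V = (0, -1/2)
2. B is the midpoint of VN ⇒ B = (0, -1/4)
3. E is the midpoint of VB ⇒ E = (0, -3/8)
4. W lies on line LV with LW:WV = 1:4 ⇒ W = (4/5, -1/10)
2·[XLB] = -5/4, 2·[VWE] = 1/10
[XLB]:[VWE] = -5/4:1/10 = -25/2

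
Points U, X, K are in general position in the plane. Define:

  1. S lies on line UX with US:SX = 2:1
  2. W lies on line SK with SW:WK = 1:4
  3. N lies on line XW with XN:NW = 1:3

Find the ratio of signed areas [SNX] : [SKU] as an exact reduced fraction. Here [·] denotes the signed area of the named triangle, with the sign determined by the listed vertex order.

Choose coordinates U = (0, 0), X = (1, 0), K = (0, 1).
1. S lies on line UX with US:SX = 2:1 ⇒ S = (2/3, 0)
2. W lies on line SK with SW:WK = 1:4 ⇒ W = (8/15, 1/5)
3. N lies on line XW with XN:NW = 1:3 ⇒ N = (53/60, 1/20)
2·[SNX] = -1/60, 2·[SKU] = 2/3
[SNX]:[SKU] = -1/60:2/3 = -1/40

[SNX]:[SKU] = -1/40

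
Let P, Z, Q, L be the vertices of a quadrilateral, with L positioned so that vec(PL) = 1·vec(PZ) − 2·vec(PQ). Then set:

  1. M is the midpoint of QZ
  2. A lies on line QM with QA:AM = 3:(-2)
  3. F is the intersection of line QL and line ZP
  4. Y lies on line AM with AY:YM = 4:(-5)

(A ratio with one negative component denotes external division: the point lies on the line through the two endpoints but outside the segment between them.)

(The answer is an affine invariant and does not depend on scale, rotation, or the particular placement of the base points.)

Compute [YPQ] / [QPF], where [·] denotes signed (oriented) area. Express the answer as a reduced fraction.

Assign P = (0, 0), Z = (1, 0), Q = (0, 1), L = (1, -2) — the answer is frame-independent, so this choice is without loss of generality.
1. M is the midpoint of QZ ⇒ M = (1/2, 1/2)
2. A lies on line QM with QA:AM = 3:(-2) ⇒ A = (3/2, -1/2)
3. F is the intersection of line QL and line ZP ⇒ F = (1/3, 0)
4. Y lies on line AM with AY:YM = 4:(-5) ⇒ Y = (11/2, -9/2)
2·[YPQ] = -11/2, 2·[QPF] = 1/3
[YPQ]:[QPF] = -11/2:1/3 = -33/2

[YPQ]:[QPF] = -33/2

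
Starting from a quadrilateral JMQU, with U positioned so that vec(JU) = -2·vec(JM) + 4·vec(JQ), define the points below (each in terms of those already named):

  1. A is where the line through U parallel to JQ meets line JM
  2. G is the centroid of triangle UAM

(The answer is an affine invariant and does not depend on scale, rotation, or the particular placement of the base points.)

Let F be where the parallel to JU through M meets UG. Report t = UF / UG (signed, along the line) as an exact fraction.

t = -3

Choose coordinates J = (0, 0), M = (1, 0), Q = (0, 1), U = (-2, 4).
1. A is where the line through U parallel to JQ meets line JM ⇒ A = (-2, 0)
2. G is the centroid of triangle UAM ⇒ G = (-1, 4/3)
through M parallel to JU: direction (-2, 4); meets UG at F = (-5, 12)
F = U + t·(G−U) with t = -3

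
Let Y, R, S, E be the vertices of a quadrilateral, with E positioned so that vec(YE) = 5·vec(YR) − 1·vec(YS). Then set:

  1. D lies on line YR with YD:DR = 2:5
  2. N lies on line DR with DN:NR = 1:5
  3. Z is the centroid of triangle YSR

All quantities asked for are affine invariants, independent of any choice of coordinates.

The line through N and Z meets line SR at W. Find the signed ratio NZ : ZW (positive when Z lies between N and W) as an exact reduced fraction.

Assign Y = (0, 0), R = (1, 0), S = (0, 1), E = (5, -1) — the answer is frame-independent, so this choice is without loss of generality.
1. D lies on line YR with YD:DR = 2:5 ⇒ D = (2/7, 0)
2. N lies on line DR with DN:NR = 1:5 ⇒ N = (17/42, 0)
3. Z is the centroid of triangle YSR ⇒ Z = (1/3, 1/3)
line NZ meets SR at W = (8/33, 25/33)
Z = N + t·(W−N) with t = 11/25, so NZ:ZW = 11/25:14/25

NZ:ZW = 11/14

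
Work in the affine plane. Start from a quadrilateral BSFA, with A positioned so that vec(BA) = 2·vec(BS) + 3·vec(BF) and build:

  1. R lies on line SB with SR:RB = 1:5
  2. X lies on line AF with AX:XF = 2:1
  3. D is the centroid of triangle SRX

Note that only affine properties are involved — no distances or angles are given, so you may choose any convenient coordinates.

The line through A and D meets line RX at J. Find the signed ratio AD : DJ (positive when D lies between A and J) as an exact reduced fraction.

Set B = (0, 0), S = (1, 0), F = (0, 1), A = (2, 3); any affine frame gives the same invariant.
1. R lies on line SB with SR:RB = 1:5 ⇒ R = (5/6, 0)
2. X lies on line AF with AX:XF = 2:1 ⇒ X = (2/3, 5/3)
3. D is the centroid of triangle SRX ⇒ D = (5/6, 5/9)
line AD meets RX at J = (100/127, 175/381)
D = A + t·(J−A) with t = 127/132, so AD:DJ = 127/132:5/132

AD:DJ = 127/5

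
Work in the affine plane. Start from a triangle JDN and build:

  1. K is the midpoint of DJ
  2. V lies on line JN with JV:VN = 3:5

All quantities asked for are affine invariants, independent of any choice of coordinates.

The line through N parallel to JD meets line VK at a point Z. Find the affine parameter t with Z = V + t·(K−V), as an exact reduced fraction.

Set J = (0, 0), D = (1, 0), N = (0, 1); any affine frame gives the same invariant.
1. K is the midpoint of DJ ⇒ K = (1/2, 0)
2. V lies on line JN with JV:VN = 3:5 ⇒ V = (0, 3/8)
through N parallel to JD: direction (1, 0); meets VK at Z = (-5/6, 1)
Z = V + t·(K−V) with t = -5/3

t = -5/3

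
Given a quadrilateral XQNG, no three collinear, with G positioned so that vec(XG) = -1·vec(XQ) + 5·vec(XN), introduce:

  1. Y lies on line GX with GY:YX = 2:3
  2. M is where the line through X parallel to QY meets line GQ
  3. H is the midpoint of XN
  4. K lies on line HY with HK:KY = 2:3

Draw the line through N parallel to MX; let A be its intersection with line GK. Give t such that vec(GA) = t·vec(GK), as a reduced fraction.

Set X = (0, 0), Q = (1, 0), N = (0, 1), G = (-1, 5); any affine frame gives the same invariant.
1. Y lies on line GX with GY:YX = 2:3 ⇒ Y = (-3/5, 3)
2. M is where the line through X parallel to QY meets line GQ ⇒ M = (4, -15/2)
3. H is the midpoint of XN ⇒ H = (0, 1/2)
4. K lies on line HY with HK:KY = 2:3 ⇒ K = (-6/25, 3/2)
through N parallel to MX: direction (-4, 15/2); meets GK at A = (-92/415, 235/166)
A = G + t·(K−G) with t = 85/83

t = 85/83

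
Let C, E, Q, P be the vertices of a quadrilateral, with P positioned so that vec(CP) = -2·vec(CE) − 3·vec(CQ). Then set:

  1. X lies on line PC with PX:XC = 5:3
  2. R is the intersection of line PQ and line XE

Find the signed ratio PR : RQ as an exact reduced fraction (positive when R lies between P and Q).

Work in coordinates with C = (0, 0), E = (1, 0), Q = (0, 1), P = (-2, -3).
1. X lies on line PC with PX:XC = 5:3 ⇒ X = (-3/4, -9/8)
2. R is the intersection of line PQ and line XE ⇒ R = (-23/19, -27/19)
R = P + t·(Q−P) with t = 15/38, so PR:RQ = t:(1−t) = 15/38:23/38

PR:RQ = 15/23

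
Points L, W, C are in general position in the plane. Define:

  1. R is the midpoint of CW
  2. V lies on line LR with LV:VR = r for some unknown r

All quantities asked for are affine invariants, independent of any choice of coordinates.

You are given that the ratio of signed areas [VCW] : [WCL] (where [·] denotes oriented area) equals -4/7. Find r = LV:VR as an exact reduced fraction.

r = 3/4

Set L = (0, 0), W = (1, 0), C = (0, 1); any affine frame gives the same invariant.
1. R is the midpoint of CW ⇒ R = (1/2, 1/2)
2. With LV:VR = r, write λ = r/(r+1) so V = L + λ·(R−L); V is affine-linear in λ
Every point depending on V is an affine combination of V and λ-independent points, so each such coordinate is linear in λ; the λ² term in each signed area is a multiple of (R−L)×(R−L) = 0, so 2·[VCW] and 2·[WCL] are each linear in λ. Evaluating at λ=0 and λ=1:
  2·[VCW] = λ − 1,   2·[WCL] = 1
So [VCW]:[WCL] = (λ − 1) / (1). Setting this equal to -4/7:
  λ − 1 = -4/7·(1)  ⇒  λ = 3/7
Then r = λ/(1−λ) = (3/7)/(4/7) = 3/4. Check: with r = 3/4, V = (3/14, 3/14) and [VCW]:[WCL] = -4/7 as required.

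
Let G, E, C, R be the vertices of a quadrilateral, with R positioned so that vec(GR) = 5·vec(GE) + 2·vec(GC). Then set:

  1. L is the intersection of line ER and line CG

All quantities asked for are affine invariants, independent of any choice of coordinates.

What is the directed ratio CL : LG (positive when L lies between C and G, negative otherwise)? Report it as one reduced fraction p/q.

CL:LG = -3

Choose coordinates G = (0, 0), E = (1, 0), C = (0, 1), R = (5, 2).
1. L is the intersection of line ER and line CG ⇒ L = (0, -1/2)
L = C + t·(G−C) with t = 3/2, so CL:LG = t:(1−t) = 3/2:-1/2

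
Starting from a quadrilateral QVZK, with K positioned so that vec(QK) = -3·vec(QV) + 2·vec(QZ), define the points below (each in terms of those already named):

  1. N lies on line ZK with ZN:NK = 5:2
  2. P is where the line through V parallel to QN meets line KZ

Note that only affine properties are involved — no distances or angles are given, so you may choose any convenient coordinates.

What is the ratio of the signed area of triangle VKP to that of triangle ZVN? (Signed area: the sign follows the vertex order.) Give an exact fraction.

Assign Q = (0, 0), V = (1, 0), Z = (0, 1), K = (-3, 2) — the answer is frame-independent, so this choice is without loss of generality.
1. N lies on line ZK with ZN:NK = 5:2 ⇒ N = (-15/7, 12/7)
2. P is where the line through V parallel to QN meets line KZ ⇒ P = (-3/7, 8/7)
2·[VKP] = -12/7, 2·[ZVN] = -10/7
[VKP]:[ZVN] = -12/7:-10/7 = 6/5

[VKP]:[ZVN] = 6/5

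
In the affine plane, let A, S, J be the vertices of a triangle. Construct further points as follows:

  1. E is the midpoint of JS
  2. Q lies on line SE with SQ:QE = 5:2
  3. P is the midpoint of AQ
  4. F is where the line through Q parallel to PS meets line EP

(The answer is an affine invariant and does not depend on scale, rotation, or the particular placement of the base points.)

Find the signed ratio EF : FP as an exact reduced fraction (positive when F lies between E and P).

EF:FP = 2/5

Choose coordinates A = (0, 0), S = (1, 0), J = (0, 1).
1. E is the midpoint of JS ⇒ E = (1/2, 1/2)
2. Q lies on line SE with SQ:QE = 5:2 ⇒ Q = (9/14, 5/14)
3. P is the midpoint of AQ ⇒ P = (9/28, 5/28)
4. F is where the line through Q parallel to PS meets line EP ⇒ F = (22/49, 20/49)
F = E + t·(P−E) with t = 2/7, so EF:FP = t:(1−t) = 2/7:5/7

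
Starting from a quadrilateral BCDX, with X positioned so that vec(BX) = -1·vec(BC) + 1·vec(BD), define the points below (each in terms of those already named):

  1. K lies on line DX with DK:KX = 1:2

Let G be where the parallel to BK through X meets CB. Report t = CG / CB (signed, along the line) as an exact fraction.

Choose coordinates B = (0, 0), C = (1, 0), D = (0, 1), X = (-1, 1).
1. K lies on line DX with DK:KX = 1:2 ⇒ K = (-1/3, 1)
through X parallel to BK: direction (-1/3, 1); meets CB at G = (-2/3, 0)
G = C + t·(B−C) with t = 5/3

t = 5/3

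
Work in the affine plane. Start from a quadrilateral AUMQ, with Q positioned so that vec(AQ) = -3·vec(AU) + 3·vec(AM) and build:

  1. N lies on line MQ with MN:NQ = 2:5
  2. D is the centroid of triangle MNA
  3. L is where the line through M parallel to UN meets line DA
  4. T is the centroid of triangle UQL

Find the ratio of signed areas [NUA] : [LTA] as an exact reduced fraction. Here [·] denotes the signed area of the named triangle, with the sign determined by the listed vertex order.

Assign A = (0, 0), U = (1, 0), M = (0, 1), Q = (-3, 3) — the answer is frame-independent, so this choice is without loss of generality.
1. N lies on line MQ with MN:NQ = 2:5 ⇒ N = (-6/7, 11/7)
2. D is the centroid of triangle MNA ⇒ D = (-2/7, 6/7)
3. L is where the line through M parallel to UN meets line DA ⇒ L = (-13/28, 39/28)
4. T is the centroid of triangle UQL ⇒ T = (-23/28, 41/28)
2·[NUA] = -11/7, 2·[LTA] = 13/28
[NUA]:[LTA] = -11/7:13/28 = -44/13

[NUA]:[LTA] = -44/13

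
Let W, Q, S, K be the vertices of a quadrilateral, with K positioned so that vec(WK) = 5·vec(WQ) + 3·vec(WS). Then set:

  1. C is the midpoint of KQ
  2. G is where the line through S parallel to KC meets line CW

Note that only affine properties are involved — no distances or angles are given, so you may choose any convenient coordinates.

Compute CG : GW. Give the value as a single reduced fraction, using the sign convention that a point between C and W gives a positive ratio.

CG:GW = -7/4

Work in coordinates with W = (0, 0), Q = (1, 0), S = (0, 1), K = (5, 3).
1. C is the midpoint of KQ ⇒ C = (3, 3/2)
2. G is where the line through S parallel to KC meets line CW ⇒ G = (-4, -2)
G = C + t·(W−C) with t = 7/3, so CG:GW = t:(1−t) = 7/3:-4/3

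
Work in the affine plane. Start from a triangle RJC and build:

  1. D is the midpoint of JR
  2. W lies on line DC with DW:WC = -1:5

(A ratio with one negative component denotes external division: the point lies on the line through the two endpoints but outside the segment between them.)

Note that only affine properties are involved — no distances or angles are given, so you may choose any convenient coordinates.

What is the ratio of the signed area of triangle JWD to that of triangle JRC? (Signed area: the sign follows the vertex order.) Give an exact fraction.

Set R = (0, 0), J = (1, 0), C = (0, 1); any affine frame gives the same invariant.
1. D is the midpoint of JR ⇒ D = (1/2, 0)
2. W lies on line DC with DW:WC = -1:5 ⇒ W = (5/8, -1/4)
2·[JWD] = -1/8, 2·[JRC] = -1
[JWD]:[JRC] = -1/8:-1 = 1/8

[JWD]:[JRC] = 1/8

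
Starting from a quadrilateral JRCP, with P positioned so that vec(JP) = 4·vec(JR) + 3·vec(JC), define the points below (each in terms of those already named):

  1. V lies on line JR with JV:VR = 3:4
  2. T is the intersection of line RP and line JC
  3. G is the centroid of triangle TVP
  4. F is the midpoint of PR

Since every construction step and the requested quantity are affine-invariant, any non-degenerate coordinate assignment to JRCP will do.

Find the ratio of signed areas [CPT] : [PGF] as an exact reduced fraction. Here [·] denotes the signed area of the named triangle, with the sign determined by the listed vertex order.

Assign J = (0, 0), R = (1, 0), C = (0, 1), P = (4, 3) — the answer is frame-independent, so this choice is without loss of generality.
1. V lies on line JR with JV:VR = 3:4 ⇒ V = (3/7, 0)
2. T is the intersection of line RP and line JC ⇒ T = (0, -1)
3. G is the centroid of triangle TVP ⇒ G = (31/21, 2/3)
4. F is the midpoint of PR ⇒ F = (5/2, 3/2)
2·[CPT] = -8, 2·[PGF] = 2/7
[CPT]:[PGF] = -8:2/7 = -28

[CPT]:[PGF] = -28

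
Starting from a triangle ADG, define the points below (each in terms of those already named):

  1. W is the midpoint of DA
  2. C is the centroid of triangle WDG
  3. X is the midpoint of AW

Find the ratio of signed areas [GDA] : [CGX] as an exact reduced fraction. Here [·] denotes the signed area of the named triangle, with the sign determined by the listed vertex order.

Set A = (0, 0), D = (1, 0), G = (0, 1); any affine frame gives the same invariant.
1. W is the midpoint of DA ⇒ W = (1/2, 0)
2. C is the centroid of triangle WDG ⇒ C = (1/2, 1/3)
3. X is the midpoint of AW ⇒ X = (1/4, 0)
2·[GDA] = -1, 2·[CGX] = 1/3
[GDA]:[CGX] = -1:1/3 = -3

[GDA]:[CGX] = -3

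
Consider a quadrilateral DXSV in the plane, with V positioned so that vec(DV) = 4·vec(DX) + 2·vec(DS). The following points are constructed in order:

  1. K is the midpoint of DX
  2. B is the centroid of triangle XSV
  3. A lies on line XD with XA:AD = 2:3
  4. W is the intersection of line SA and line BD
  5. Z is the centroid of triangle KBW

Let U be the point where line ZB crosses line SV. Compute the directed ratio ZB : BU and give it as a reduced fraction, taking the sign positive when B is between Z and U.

ZB:BU = 232/255

Set D = (0, 0), X = (1, 0), S = (0, 1), V = (4, 2); any affine frame gives the same invariant.
1. K is the midpoint of DX ⇒ K = (1/2, 0)
2. B is the centroid of triangle XSV ⇒ B = (5/3, 1)
3. A lies on line XD with XA:AD = 2:3 ⇒ A = (3/5, 0)
4. W is the intersection of line SA and line BD ⇒ W = (15/34, 9/34)
5. Z is the centroid of triangle KBW ⇒ Z = (133/153, 43/102)
line ZB meets SV at U = (295/116, 759/464)
B = Z + t·(U−Z) with t = 232/487, so ZB:BU = 232/487:255/487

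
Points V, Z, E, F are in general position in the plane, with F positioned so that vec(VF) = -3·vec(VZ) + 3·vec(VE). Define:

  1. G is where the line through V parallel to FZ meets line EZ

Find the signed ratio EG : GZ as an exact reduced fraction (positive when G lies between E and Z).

EG:GZ = -4/3

Work in coordinates with V = (0, 0), Z = (1, 0), E = (0, 1), F = (-3, 3).
1. G is where the line through V parallel to FZ meets line EZ ⇒ G = (4, -3)
G = E + t·(Z−E) with t = 4, so EG:GZ = t:(1−t) = 4:-3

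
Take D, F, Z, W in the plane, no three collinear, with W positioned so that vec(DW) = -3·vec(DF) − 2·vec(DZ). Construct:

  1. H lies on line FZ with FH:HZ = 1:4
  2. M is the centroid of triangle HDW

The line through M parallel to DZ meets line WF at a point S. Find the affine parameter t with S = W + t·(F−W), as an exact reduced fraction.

t = 17/30

Work in coordinates with D = (0, 0), F = (1, 0), Z = (0, 1), W = (-3, -2).
1. H lies on line FZ with FH:HZ = 1:4 ⇒ H = (4/5, 1/5)
2. M is the centroid of triangle HDW ⇒ M = (-11/15, -3/5)
through M parallel to DZ: direction (0, 1); meets WF at S = (-11/15, -13/15)
S = W + t·(F−W) with t = 17/30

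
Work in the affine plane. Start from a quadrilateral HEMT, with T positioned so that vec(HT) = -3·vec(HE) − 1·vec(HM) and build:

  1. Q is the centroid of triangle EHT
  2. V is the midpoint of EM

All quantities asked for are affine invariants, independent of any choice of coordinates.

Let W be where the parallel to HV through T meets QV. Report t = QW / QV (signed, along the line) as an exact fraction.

t = -5

Assign H = (0, 0), E = (1, 0), M = (0, 1), T = (-3, -1) — the answer is frame-independent, so this choice is without loss of generality.
1. Q is the centroid of triangle EHT ⇒ Q = (-2/3, -1/3)
2. V is the midpoint of EM ⇒ V = (1/2, 1/2)
through T parallel to HV: direction (1/2, 1/2); meets QV at W = (-13/2, -9/2)
W = Q + t·(V−Q) with t = -5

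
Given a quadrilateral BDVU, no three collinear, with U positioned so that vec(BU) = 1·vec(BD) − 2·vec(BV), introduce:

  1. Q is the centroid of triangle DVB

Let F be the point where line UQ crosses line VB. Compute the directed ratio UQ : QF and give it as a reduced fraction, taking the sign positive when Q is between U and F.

UQ:QF = 2

Choose coordinates B = (0, 0), D = (1, 0), V = (0, 1), U = (1, -2).
1. Q is the centroid of triangle DVB ⇒ Q = (1/3, 1/3)
line UQ meets VB at F = (0, 3/2)
Q = U + t·(F−U) with t = 2/3, so UQ:QF = 2/3:1/3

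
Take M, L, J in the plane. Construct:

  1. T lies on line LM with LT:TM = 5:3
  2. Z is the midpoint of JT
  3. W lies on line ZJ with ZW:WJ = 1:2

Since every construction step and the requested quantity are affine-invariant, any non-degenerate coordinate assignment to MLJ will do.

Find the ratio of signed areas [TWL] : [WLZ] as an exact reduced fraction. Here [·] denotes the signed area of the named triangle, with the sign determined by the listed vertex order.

Choose coordinates M = (0, 0), L = (1, 0), J = (0, 1).
1. T lies on line LM with LT:TM = 5:3 ⇒ T = (3/8, 0)
2. Z is the midpoint of JT ⇒ Z = (3/16, 1/2)
3. W lies on line ZJ with ZW:WJ = 1:2 ⇒ W = (1/8, 2/3)
2·[TWL] = -5/12, 2·[WLZ] = -5/48
[TWL]:[WLZ] = -5/12:-5/48 = 4

[TWL]:[WLZ] = 4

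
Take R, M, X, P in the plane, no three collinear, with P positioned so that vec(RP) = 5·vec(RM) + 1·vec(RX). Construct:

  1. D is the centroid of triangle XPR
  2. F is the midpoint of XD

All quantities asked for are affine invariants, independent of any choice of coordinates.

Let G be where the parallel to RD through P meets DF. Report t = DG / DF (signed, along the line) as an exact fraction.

t = -2

Work in coordinates with R = (0, 0), M = (1, 0), X = (0, 1), P = (5, 1).
1. D is the centroid of triangle XPR ⇒ D = (5/3, 2/3)
2. F is the midpoint of XD ⇒ F = (5/6, 5/6)
through P parallel to RD: direction (5/3, 2/3); meets DF at G = (10/3, 1/3)
G = D + t·(F−D) with t = -2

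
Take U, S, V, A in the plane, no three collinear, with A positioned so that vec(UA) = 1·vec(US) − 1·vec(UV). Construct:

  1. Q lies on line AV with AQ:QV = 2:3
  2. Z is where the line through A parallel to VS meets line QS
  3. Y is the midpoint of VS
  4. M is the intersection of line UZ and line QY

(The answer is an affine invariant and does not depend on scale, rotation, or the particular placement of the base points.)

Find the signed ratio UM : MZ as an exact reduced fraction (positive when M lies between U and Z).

UM:MZ = -2

Set U = (0, 0), S = (1, 0), V = (0, 1), A = (1, -1); any affine frame gives the same invariant.
1. Q lies on line AV with AQ:QV = 2:3 ⇒ Q = (3/5, -1/5)
2. Z is where the line through A parallel to VS meets line QS ⇒ Z = (1/3, -1/3)
3. Y is the midpoint of VS ⇒ Y = (1/2, 1/2)
4. M is the intersection of line UZ and line QY ⇒ M = (2/3, -2/3)
M = U + t·(Z−U) with t = 2, so UM:MZ = t:(1−t) = 2:-1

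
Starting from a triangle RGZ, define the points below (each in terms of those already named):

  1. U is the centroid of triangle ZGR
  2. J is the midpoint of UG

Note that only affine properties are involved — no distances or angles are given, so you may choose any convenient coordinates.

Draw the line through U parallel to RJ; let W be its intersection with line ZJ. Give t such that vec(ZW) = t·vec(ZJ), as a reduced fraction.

t = 3/4

Assign R = (0, 0), G = (1, 0), Z = (0, 1) — the answer is frame-independent, so this choice is without loss of generality.
1. U is the centroid of triangle ZGR ⇒ U = (1/3, 1/3)
2. J is the midpoint of UG ⇒ J = (2/3, 1/6)
through U parallel to RJ: direction (2/3, 1/6); meets ZJ at W = (1/2, 3/8)
W = Z + t·(J−Z) with t = 3/4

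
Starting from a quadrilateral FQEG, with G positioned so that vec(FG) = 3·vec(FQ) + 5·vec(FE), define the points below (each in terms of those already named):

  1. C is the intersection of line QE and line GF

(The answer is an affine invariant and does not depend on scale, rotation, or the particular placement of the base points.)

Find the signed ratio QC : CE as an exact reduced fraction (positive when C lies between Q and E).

QC:CE = 5/3

Work in coordinates with F = (0, 0), Q = (1, 0), E = (0, 1), G = (3, 5).
1. C is the intersection of line QE and line GF ⇒ C = (3/8, 5/8)
C = Q + t·(E−Q) with t = 5/8, so QC:CE = t:(1−t) = 5/8:3/8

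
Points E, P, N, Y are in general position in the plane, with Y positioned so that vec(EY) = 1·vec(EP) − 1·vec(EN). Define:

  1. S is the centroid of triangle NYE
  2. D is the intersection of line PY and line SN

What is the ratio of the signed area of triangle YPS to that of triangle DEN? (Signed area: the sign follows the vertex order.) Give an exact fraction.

[YPS]:[DEN] = -2/3

Set E = (0, 0), P = (1, 0), N = (0, 1), Y = (1, -1); any affine frame gives the same invariant.
1. S is the centroid of triangle NYE ⇒ S = (1/3, 0)
2. D is the intersection of line PY and line SN ⇒ D = (1, -2)
2·[YPS] = 2/3, 2·[DEN] = -1
[YPS]:[DEN] = 2/3:-1 = -2/3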